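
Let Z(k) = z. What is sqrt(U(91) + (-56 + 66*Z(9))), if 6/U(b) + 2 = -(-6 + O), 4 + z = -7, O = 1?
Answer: 2*I*sqrt(195) ≈ 27.928*I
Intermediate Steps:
z = -11 (z = -4 - 7 = -11)
U(b) = 2 (U(b) = 6/(-2 - (-6 + 1)) = 6/(-2 - 1*(-5)) = 6/(-2 + 5) = 6/3 = 6*(1/3) = 2)
Z(k) = -11
sqrt(U(91) + (-56 + 66*Z(9))) = sqrt(2 + (-56 + 66*(-11))) = sqrt(2 + (-56 - 726)) = sqrt(2 - 782) = sqrt(-780) = 2*I*sqrt(195)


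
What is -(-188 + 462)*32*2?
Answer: -17536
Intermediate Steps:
-(-188 + 462)*32*2 = -274*64 = -1*17536 = -17536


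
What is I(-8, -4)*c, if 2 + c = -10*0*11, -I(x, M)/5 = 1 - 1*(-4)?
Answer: 50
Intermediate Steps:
I(x, M) = -25 (I(x, M) = -5*(1 - 1*(-4)) = -5*(1 + 4) = -5*5 = -25)
c = -2 (c = -2 - 10*0*11 = -2 + 0*11 = -2 + 0 = -2)
I(-8, -4)*c = -25*(-2) = 50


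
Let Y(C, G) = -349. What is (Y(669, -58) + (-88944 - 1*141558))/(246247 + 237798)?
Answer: -230851/484045 ≈ -0.47692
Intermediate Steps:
(Y(669, -58) + (-88944 - 1*141558))/(246247 + 237798) = (-349 + (-88944 - 1*141558))/(246247 + 237798) = (-349 + (-88944 - 141558))/484045 = (-349 - 230502)*(1/484045) = -230851*1/484045 = -230851/484045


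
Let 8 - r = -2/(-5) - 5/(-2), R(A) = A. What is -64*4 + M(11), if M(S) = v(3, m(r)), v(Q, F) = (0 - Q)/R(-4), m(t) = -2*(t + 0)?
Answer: -1021/4 ≈ -255.25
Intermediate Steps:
r = 51/10 (r = 8 - (-2/(-5) - 5/(-2)) = 8 - (-2*(-⅕) - 5*(-½)) = 8 - (⅖ + 5/2) = 8 - 1*29/10 = 8 - 29/10 = 51/10 ≈ 5.1000)
m(t) = -2*t
v(Q, F) = Q/4 (v(Q, F) = (0 - Q)/(-4) = -Q*(-¼) = Q/4)
M(S) = ¾ (M(S) = (¼)*3 = ¾)
-64*4 + M(11) = -64*4 + ¾ = -256 + ¾ = -1021/4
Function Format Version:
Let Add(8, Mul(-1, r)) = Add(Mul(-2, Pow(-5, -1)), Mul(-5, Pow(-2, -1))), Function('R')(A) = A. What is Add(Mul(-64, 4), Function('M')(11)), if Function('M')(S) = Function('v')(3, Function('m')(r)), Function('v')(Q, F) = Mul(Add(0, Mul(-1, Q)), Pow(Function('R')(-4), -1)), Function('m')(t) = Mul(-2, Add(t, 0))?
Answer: Rational(-1021, 4) ≈ -255.25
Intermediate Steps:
r = Rational(51, 10) (r = Add(8, Mul(-1, Add(Mul(-2, Pow(-5, -1)), Mul(-5, Pow(-2, -1))))) = Add(8, Mul(-1, Add(Mul(-2, Rational(-1, 5)), Mul(-5, Rational(-1, 2))))) = Add(8, Mul(-1, Add(Rational(2, 5), Rational(5, 2)))) = Add(8, Mul(-1, Rational(29, 10))) = Add(8, Rational(-29, 10)) = Rational(51, 10) ≈ 5.1000)
Function('m')(t) = Mul(-2, t)
Function('v')(Q, F) = Mul(Rational(1, 4), Q) (Function('v')(Q, F) = Mul(Add(0, Mul(-1, Q)), Pow(-4, -1)) = Mul(Mul(-1, Q), Rational(-1, 4)) = Mul(Rational(1, 4), Q))
Function('M')(S) = Rational(3, 4) (Function('M')(S) = Mul(Rational(1, 4), 3) = Rational(3, 4))
Add(Mul(-64, 4), Function('M')(11)) = Add(Mul(-64, 4), Rational(3, 4)) = Add(-256, Rational(3, 4)) = Rational(-1021, 4)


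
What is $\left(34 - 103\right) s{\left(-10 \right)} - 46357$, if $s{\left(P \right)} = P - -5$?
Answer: $-46012$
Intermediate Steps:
$s{\left(P \right)} = 5 + P$ ($s{\left(P \right)} = P + 5 = 5 + P$)
$\left(34 - 103\right) s{\left(-10 \right)} - 46357 = \left(34 - 103\right) \left(5 - 10\right) - 46357 = \left(-69\right) \left(-5\right) - 46357 = 345 - 46357 = -46012$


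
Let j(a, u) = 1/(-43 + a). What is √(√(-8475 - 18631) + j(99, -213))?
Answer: √(14 + 784*I*√27106)/28 ≈ 9.0735 + 9.0725*I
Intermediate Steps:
√(√(-8475 - 18631) + j(99, -213)) = √(√(-8475 - 18631) + 1/(-43 + 99)) = √(√(-27106) + 1/56) = √(I*√27106 + 1/56) = √(1/56 + I*√27106)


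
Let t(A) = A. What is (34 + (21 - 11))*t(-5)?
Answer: -220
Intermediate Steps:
(34 + (21 - 11))*t(-5) = (34 + (21 - 11))*(-5) = (34 + 10)*(-5) = 44*(-5) = -220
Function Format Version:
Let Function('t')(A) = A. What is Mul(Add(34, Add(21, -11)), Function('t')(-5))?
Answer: -220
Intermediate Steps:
Mul(Add(34, Add(21, -11)), Function('t')(-5)) = Mul(Add(34, Add(21, -11)), -5) = Mul(Add(34, 10), -5) = Mul(44, -5) = -220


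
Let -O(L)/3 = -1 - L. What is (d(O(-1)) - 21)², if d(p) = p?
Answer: 441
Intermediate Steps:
O(L) = 3 + 3*L (O(L) = -3*(-1 - L) = 3 + 3*L)
(d(O(-1)) - 21)² = ((3 + 3*(-1)) - 21)² = ((3 - 3) - 21)² = (0 - 21)² = (-21)² = 441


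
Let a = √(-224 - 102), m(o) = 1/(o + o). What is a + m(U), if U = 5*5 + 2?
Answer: 1/54 + I*√326 ≈ 0.018519 + 18.055*I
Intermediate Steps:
U = 27 (U = 25 + 2 = 27)
m(o) = 1/(2*o)
a = I*√326 (a = √(-326) = I*√326 ≈ 18.055*I)
a + m(U) = I*√326 + (½)/27 = I*√326 + (½)*(1/27) = I*√326 + 1/54 = 1/54 + I*√326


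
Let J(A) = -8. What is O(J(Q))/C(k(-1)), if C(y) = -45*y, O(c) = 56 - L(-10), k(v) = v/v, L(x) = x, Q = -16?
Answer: -22/15 ≈ -1.4667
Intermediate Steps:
k(v) = 1
O(c) = 66 (O(c) = 56 - 1*(-10) = 56 + 10 = 66)
O(J(Q))/C(k(-1)) = 66/((-45*1)) = 66/(-45) = 66*(-1/45) = -22/15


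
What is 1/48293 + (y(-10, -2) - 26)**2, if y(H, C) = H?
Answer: 62587729/48293 ≈ 1296.0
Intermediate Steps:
1/48293 + (y(-10, -2) - 26)**2 = 1/48293 + (-10 - 26)**2 = 1/48293 + (-36)**2 = 1/48293 + 1296 = 62587729/48293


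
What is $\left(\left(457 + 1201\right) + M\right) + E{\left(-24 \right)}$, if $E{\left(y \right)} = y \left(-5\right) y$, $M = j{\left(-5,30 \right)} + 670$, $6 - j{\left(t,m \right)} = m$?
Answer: $-576$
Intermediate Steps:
$j{\left(t,m \right)} = 6 - m$
$M = 646$ ($M = \left(6 - 30\right) + 670 = -24 + 670 = 646$)
$E{\left(y \right)} = - 5 y^{2}$ ($E{\left(y \right)} = - 5 y y = - 5 y^{2}$)
$\left(\left(457 + 1201\right) + M\right) + E{\left(-24 \right)} = \left(\left(457 + 1201\right) + 646\right) - 5 \left(-24\right)^{2} = \left(1658 + 646\right) - 2880 = 2304 - 2880 = -576$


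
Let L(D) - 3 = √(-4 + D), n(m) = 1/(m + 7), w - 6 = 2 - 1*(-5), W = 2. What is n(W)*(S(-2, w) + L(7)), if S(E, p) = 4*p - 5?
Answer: 50/9 + √3/9 ≈ 5.7480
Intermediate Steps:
w = 13 (w = 6 + (2 - 1*(-5)) = 6 + (2 + 5) = 6 + 7 = 13)
n(m) = 1/(7 + m)
S(E, p) = -5 + 4*p
L(D) = 3 + √(-4 + D)
n(W)*(S(-2, w) + L(7)) = ((-5 + 4*13) + (3 + √(-4 + 7)))/(7 + 2) = ((-5 + 52) + (3 + √3))/9 = (47 + (3 + √3))/9 = (50 + √3)/9 = 50/9 + √3/9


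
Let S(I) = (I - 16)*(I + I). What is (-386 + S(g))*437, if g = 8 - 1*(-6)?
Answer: -193154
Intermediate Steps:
g = 14 (g = 8 + 6 = 14)
S(I) = 2*I*(-16 + I) (S(I) = (-16 + I)*(2*I) = 2*I*(-16 + I))
(-386 + S(g))*437 = (-386 + 2*14*(-16 + 14))*437 = (-386 + 2*14*(-2))*437 = (-386 - 56)*437 = -442*437 = -193154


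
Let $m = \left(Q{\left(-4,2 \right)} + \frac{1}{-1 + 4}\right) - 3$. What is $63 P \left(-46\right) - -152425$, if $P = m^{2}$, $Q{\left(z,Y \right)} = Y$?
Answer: $151137$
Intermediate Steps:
$m = - \frac{2}{3}$ ($m = \left(2 + \frac{1}{-1 + 4}\right) - 3 = \left(2 + \frac{1}{3}\right) - 3 = \frac{7}{3} - 3 = - \frac{2}{3} \approx -0.66667$)
$P = \frac{4}{9}$ ($P = \left(- \frac{2}{3}\right)^{2} = \frac{4}{9} \approx 0.44444$)
$63 P \left(-46\right) - -152425 = 63 \cdot \frac{4}{9} \left(-46\right) - -152425 = 28 \left(-46\right) + 152425 = -1288 + 152425 = 151137$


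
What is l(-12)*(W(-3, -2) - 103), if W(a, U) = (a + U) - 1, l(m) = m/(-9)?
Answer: -436/3 ≈ -145.33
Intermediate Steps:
l(m) = -m/9 (l(m) = m*(-1/9) = -m/9)
W(a, U) = -1 + U + a (W(a, U) = (U + a) - 1 = -1 + U + a)
l(-12)*(W(-3, -2) - 103) = (-1/9*(-12))*((-1 - 2 - 3) - 103) = 4*(-6 - 103)/3 = (4/3)*(-109) = -436/3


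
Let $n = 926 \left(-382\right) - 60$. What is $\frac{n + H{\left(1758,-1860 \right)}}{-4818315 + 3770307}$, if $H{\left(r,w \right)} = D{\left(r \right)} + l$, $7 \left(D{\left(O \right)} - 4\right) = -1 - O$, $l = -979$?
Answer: $\frac{103547}{305669} \approx 0.33876$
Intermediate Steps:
$D{\left(O \right)} = \frac{27}{7} - \frac{O}{7}$ ($D{\left(O \right)} = 4 + \frac{-1 - O}{7} = 4 - \left(\frac{1}{7} + \frac{O}{7}\right) = \frac{27}{7} - \frac{O}{7}$)
$H{\left(r,w \right)} = - \frac{6826}{7} - \frac{r}{7}$ ($H{\left(r,w \right)} = \left(\frac{27}{7} - \frac{r}{7}\right) - 979 = - \frac{6826}{7} - \frac{r}{7}$)
$n = -353792$ ($n = -353732 - 60 = -353792$)
$\frac{n + H{\left(1758,-1860 \right)}}{-4818315 + 3770307} = \frac{-353792 - \frac{8584}{7}}{-4818315 + 3770307} = \frac{-353792 - \frac{8584}{7}}{-1048008} = \left(-353792 - \frac{8584}{7}\right) \left(- \frac{1}{1048008}\right) = \left(- \frac{2485128}{7}\right) \left(- \frac{1}{1048008}\right) = \frac{103547}{305669}$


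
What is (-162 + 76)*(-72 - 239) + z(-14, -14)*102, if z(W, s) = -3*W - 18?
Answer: 29194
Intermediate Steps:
z(W, s) = -18 - 3*W
(-162 + 76)*(-72 - 239) + z(-14, -14)*102 = (-162 + 76)*(-72 - 239) + (-18 - 3*(-14))*102 = -86*(-311) + (-18 + 42)*102 = 26746 + 24*102 = 26746 + 2448 = 29194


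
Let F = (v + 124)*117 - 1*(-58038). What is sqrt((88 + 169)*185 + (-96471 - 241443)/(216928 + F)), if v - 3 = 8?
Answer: sqrt(4019449194195391)/290761 ≈ 218.05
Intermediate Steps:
v = 11 (v = 3 + 8 = 11)
F = 73833 (F = (11 + 124)*117 - 1*(-58038) = 135*117 + 58038 = 15795 + 58038 = 73833)
sqrt((88 + 169)*185 + (-96471 - 241443)/(216928 + F)) = sqrt((88 + 169)*185 + (-96471 - 241443)/(216928 + 73833)) = sqrt(257*185 - 337914/290761) = sqrt(47545 - 337914*1/290761) = sqrt(47545 - 337914/290761) = sqrt(13823893831/290761) = sqrt(4019449194195391)/290761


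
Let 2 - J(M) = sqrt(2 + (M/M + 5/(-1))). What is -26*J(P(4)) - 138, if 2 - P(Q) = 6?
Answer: -190 + 26*I*sqrt(2) ≈ -190.0 + 36.77*I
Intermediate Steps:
P(Q) = -4 (P(Q) = 2 - 1*6 = 2 - 6 = -4)
J(M) = 2 - I*sqrt(2) (J(M) = 2 - sqrt(2 + (M/M + 5/(-1))) = 2 - sqrt(2 + (1 + 5*(-1))) = 2 - sqrt(2 + (1 - 5)) = 2 - sqrt(2 - 4) = 2 - sqrt(-2) = 2 - I*sqrt(2))
-26*J(P(4)) - 138 = -26*(2 - I*sqrt(2)) - 138 = (-52 + 26*I*sqrt(2)) - 138 = -190 + 26*I*sqrt(2)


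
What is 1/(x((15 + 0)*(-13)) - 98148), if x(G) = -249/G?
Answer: -65/6379537 ≈ -1.0189e-5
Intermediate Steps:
1/(x((15 + 0)*(-13)) - 98148) = 1/(-249*(-1/(13*(15 + 0))) - 98148) = 1/(-249/(15*(-13)) - 98148) = 1/(-249/(-195) - 98148) = 1/(-249*(-1/195) - 98148) = 1/(83/65 - 98148) = 1/(-6379537/65) = -65/6379537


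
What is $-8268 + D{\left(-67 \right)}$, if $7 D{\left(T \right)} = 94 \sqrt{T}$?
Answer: $-8268 + \frac{94 i \sqrt{67}}{7} \approx -8268.0 + 109.92 i$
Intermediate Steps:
$D{\left(T \right)} = \frac{94 \sqrt{T}}{7}$
$-8268 + D{\left(-67 \right)} = -8268 + \frac{94 \sqrt{-67}}{7} = -8268 + \frac{94 i \sqrt{67}}{7}$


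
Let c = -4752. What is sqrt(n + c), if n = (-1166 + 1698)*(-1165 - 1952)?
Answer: 2*I*sqrt(415749) ≈ 1289.6*I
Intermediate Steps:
n = -1658244 (n = 532*(-3117) = -1658244)
sqrt(n + c) = sqrt(-1658244 - 4752) = sqrt(-1662996) = 2*I*sqrt(415749)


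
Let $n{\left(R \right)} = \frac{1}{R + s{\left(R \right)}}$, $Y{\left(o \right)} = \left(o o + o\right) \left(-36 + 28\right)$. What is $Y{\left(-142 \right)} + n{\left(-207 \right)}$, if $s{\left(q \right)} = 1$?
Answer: $- \frac{32996257}{206} \approx -1.6018 \cdot 10^{5}$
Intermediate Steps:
$Y{\left(o \right)} = - 8 o - 8 o^{2}$ ($Y{\left(o \right)} = \left(o^{2} + o\right) \left(-8\right) = \left(o + o^{2}\right) \left(-8\right) = - 8 o - 8 o^{2}$)
$n{\left(R \right)} = \frac{1}{1 + R}$ ($n{\left(R \right)} = \frac{1}{R + 1} = \frac{1}{1 + R}$)
$Y{\left(-142 \right)} + n{\left(-207 \right)} = \left(-8\right) \left(-142\right) \left(1 - 142\right) + \frac{1}{1 - 207} = \left(-8\right) \left(-142\right) \left(-141\right) + \frac{1}{-206} = -160176 - \frac{1}{206} = - \frac{32996257}{206}$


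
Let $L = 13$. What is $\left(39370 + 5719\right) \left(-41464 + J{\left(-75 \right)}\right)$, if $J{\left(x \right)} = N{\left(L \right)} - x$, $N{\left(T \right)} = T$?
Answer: $-1865602464$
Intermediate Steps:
$J{\left(x \right)} = 13 - x$
$\left(39370 + 5719\right) \left(-41464 + J{\left(-75 \right)}\right) = \left(39370 + 5719\right) \left(-41464 + \left(13 - -75\right)\right) = 45089 \left(-41464 + \left(13 + 75\right)\right) = 45089 \left(-41464 + 88\right) = 45089 \left(-41376\right) = -1865602464$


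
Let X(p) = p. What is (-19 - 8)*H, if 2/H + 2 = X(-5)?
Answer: 54/7 ≈ 7.7143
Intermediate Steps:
H = -2/7 (H = 2/(-2 - 5) = 2/(-7) = 2*(-⅐) = -2/7 ≈ -0.28571)
(-19 - 8)*H = (-19 - 8)*(-2/7) = -27*(-2/7) = 54/7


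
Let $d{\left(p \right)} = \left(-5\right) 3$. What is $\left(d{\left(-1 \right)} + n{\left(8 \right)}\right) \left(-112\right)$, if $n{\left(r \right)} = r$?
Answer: $784$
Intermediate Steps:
$d{\left(p \right)} = -15$
$\left(d{\left(-1 \right)} + n{\left(8 \right)}\right) \left(-112\right) = \left(-15 + 8\right) \left(-112\right) = \left(-7\right) \left(-112\right) = 784$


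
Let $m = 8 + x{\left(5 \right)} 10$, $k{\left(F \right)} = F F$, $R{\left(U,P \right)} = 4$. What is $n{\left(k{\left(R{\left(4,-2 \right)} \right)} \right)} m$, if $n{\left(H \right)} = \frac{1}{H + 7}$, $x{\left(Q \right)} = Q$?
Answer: $\frac{58}{23} \approx 2.5217$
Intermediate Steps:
$k{\left(F \right)} = F^{2}$
$n{\left(H \right)} = \frac{1}{7 + H}$
$m = 58$ ($m = 8 + 5 \cdot 10 = 8 + 50 = 58$)
$n{\left(k{\left(R{\left(4,-2 \right)} \right)} \right)} m = \frac{1}{7 + 4^{2}} \cdot 58 = \frac{1}{7 + 16} \cdot 58 = \frac{1}{23} \cdot 58 = \frac{58}{23}$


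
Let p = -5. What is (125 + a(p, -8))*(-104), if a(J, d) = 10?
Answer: -14040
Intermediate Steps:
(125 + a(p, -8))*(-104) = (125 + 10)*(-104) = 135*(-104) = -14040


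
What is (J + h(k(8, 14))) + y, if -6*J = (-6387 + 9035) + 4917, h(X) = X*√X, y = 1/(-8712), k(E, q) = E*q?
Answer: -10984381/8712 + 448*√7 ≈ -75.537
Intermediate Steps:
y = -1/8712 ≈ -0.00011478
h(X) = X^(3/2)
J = -7565/6 (J = -((-6387 + 9035) + 4917)/6 = -(2648 + 4917)/6 = -⅙*7565 = -7565/6 ≈ -1260.8)
(J + h(k(8, 14))) + y = (-7565/6 + (8*14)^(3/2)) - 1/8712 = (-7565/6 + 112^(3/2)) - 1/8712 = (-7565/6 + 448*√7) - 1/8712 = -10984381/8712 + 448*√7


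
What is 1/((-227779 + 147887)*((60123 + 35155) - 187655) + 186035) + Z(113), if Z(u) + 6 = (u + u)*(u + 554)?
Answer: 1112487349668785/7380369319 ≈ 1.5074e+5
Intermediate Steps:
Z(u) = -6 + 2*u*(554 + u) (Z(u) = -6 + (u + u)*(u + 554) = -6 + (2*u)*(554 + u) = -6 + 2*u*(554 + u))
1/((-227779 + 147887)*((60123 + 35155) - 187655) + 186035) + Z(113) = 1/((-227779 + 147887)*((60123 + 35155) - 187655) + 186035) + (-6 + 2*113**2 + 1108*113) = 1/(-79892*(95278 - 187655) + 186035) + (-6 + 2*12769 + 125204) = 1/(-79892*(-92377) + 186035) + (-6 + 25538 + 125204) = 1/(7380183284 + 186035) + 150736 = 1/7380369319 + 150736 = 1112487349668785/7380369319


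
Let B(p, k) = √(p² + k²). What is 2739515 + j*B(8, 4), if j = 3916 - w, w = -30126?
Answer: 2739515 + 136168*√5 ≈ 3.0440e+6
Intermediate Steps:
B(p, k) = √(k² + p²)
j = 34042 (j = 3916 - 1*(-30126) = 3916 + 30126 = 34042)
2739515 + j*B(8, 4) = 2739515 + 34042*√(4² + 8²) = 2739515 + 34042*√(16 + 64) = 2739515 + 34042*√80 = 2739515 + 34042*(4*√5) = 2739515 + 136168*√5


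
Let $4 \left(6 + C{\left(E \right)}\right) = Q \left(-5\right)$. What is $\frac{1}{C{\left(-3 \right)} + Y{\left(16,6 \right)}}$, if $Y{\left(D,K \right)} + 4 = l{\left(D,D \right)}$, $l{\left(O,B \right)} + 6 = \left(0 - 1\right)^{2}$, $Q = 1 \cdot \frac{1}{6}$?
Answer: $- \frac{24}{365} \approx -0.065753$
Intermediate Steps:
$Q = \frac{1}{6}$ ($Q = 1 \cdot \frac{1}{6} = \frac{1}{6} \approx 0.16667$)
$l{\left(O,B \right)} = -5$ ($l{\left(O,B \right)} = -6 + \left(0 - 1\right)^{2} = -6 + \left(-1\right)^{2} = -6 + 1 = -5$)
$C{\left(E \right)} = - \frac{149}{24}$ ($C{\left(E \right)} = -6 + \frac{\frac{1}{6} \left(-5\right)}{4} = -6 + \frac{1}{4} \left(- \frac{5}{6}\right) = -6 - \frac{5}{24} = - \frac{149}{24}$)
$Y{\left(D,K \right)} = -9$ ($Y{\left(D,K \right)} = -4 - 5 = -9$)
$\frac{1}{C{\left(-3 \right)} + Y{\left(16,6 \right)}} = \frac{1}{- \frac{149}{24} - 9} = \frac{1}{- \frac{365}{24}} = - \frac{24}{365}$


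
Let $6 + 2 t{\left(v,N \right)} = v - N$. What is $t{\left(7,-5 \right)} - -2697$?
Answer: $2700$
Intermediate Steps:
$t{\left(v,N \right)} = -3 + \frac{v}{2} - \frac{N}{2}$ ($t{\left(v,N \right)} = -3 + \frac{v - N}{2} = -3 - \left(\frac{N}{2} - \frac{v}{2}\right) = -3 + \frac{v}{2} - \frac{N}{2}$)
$t{\left(7,-5 \right)} - -2697 = \left(-3 + \frac{1}{2} \cdot 7 - - \frac{5}{2}\right) - -2697 = \left(-3 + \frac{7}{2} + \frac{5}{2}\right) + 2697 = 3 + 2697 = 2700$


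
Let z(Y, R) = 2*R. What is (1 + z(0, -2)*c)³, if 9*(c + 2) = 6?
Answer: 6859/27 ≈ 254.04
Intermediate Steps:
c = -4/3 (c = -2 + (⅑)*6 = -2 + ⅔ = -4/3 ≈ -1.3333)
(1 + z(0, -2)*c)³ = (1 + (2*(-2))*(-4/3))³ = (1 - 4*(-4/3))³ = (1 + 16/3)³ = (19/3)³ = 6859/27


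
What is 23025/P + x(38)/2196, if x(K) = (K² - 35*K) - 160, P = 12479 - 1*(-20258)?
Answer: 24528499/35945226 ≈ 0.68239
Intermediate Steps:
P = 32737 (P = 12479 + 20258 = 32737)
x(K) = -160 + K² - 35*K
23025/P + x(38)/2196 = 23025/32737 + (-160 + 38² - 35*38)/2196 = 23025*(1/32737) + (-160 + 1444 - 1330)*(1/2196) = 23025/32737 - 46*1/2196 = 23025/32737 - 23/1098 = 24528499/35945226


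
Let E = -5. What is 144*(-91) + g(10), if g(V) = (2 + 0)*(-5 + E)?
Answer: -13124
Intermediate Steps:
g(V) = -20 (g(V) = (2 + 0)*(-5 - 5) = 2*(-10) = -20)
144*(-91) + g(10) = 144*(-91) - 20 = -13104 - 20 = -13124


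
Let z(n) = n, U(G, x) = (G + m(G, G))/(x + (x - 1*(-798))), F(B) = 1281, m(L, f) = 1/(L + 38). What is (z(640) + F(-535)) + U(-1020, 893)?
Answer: 4873512807/2537488 ≈ 1920.6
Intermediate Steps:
m(L, f) = 1/(38 + L)
U(G, x) = (G + 1/(38 + G))/(798 + 2*x) (U(G, x) = (G + 1/(38 + G))/(x + (x - 1*(-798))) = (G + 1/(38 + G))/(x + (x + 798)) = (G + 1/(38 + G))/(x + (798 + x)) = (G + 1/(38 + G))/(798 + 2*x))
(z(640) + F(-535)) + U(-1020, 893) = (640 + 1281) + (1 - 1020*(38 - 1020))/(2*(38 - 1020)*(399 + 893)) = 1921 + (1/2)*(1 - 1020*(-982))/(-982*1292) = 1921 + (1/2)*(-1/982)*(1/1292)*(1 + 1001640) = 1921 + (1/2)*(-1/982)*(1/1292)*1001641 = 1921 - 1001641/2537488 = 4873512807/2537488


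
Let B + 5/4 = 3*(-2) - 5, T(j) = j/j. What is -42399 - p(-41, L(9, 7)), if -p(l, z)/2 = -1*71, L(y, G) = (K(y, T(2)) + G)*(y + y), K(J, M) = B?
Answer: -42541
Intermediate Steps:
T(j) = 1
B = -49/4 (B = -5/4 + (3*(-2) - 5) = -5/4 + (-6 - 5) = -5/4 - 11 = -49/4 ≈ -12.250)
K(J, M) = -49/4
L(y, G) = 2*y*(-49/4 + G) (L(y, G) = (-49/4 + G)*(y + y) = (-49/4 + G)*(2*y) = 2*y*(-49/4 + G))
p(l, z) = 142 (p(l, z) = -(-2)*71 = -2*(-71) = 142)
-42399 - p(-41, L(9, 7)) = -42399 - 1*142 = -42399 - 142 = -42541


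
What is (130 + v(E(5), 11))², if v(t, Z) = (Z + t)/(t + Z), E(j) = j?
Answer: 17161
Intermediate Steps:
v(t, Z) = 1 (v(t, Z) = (Z + t)/(Z + t) = 1)
(130 + v(E(5), 11))² = (130 + 1)² = 131² = 17161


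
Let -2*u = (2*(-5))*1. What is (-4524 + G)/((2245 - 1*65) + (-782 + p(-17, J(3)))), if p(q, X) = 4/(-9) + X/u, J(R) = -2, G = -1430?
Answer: -133965/31436 ≈ -4.2615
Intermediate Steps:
u = 5 (u = -2*(-5)/2 = -(-5) = -½*(-10) = 5)
p(q, X) = -4/9 + X/5 (p(q, X) = 4/(-9) + X/5 = 4*(-⅑) + X*(⅕) = -4/9 + X/5)
(-4524 + G)/((2245 - 1*65) + (-782 + p(-17, J(3)))) = (-4524 - 1430)/((2245 - 1*65) + (-782 + (-4/9 + (⅕)*(-2)))) = -5954/((2245 - 65) + (-782 + (-4/9 - ⅖))) = -5954/(2180 + (-782 - 38/45)) = -5954/(2180 - 35228/45) = -5954/62872/45 = -5954*45/62872 = -133965/31436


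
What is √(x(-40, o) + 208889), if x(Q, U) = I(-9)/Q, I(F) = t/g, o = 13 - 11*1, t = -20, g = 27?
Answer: √67680042/18 ≈ 457.04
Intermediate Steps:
o = 2 (o = 13 - 11 = 2)
I(F) = -20/27
x(Q, U) = -20/(27*Q)
√(x(-40, o) + 208889) = √(-20/27/(-40) + 208889) = √(-20/27*(-1/40) + 208889) = √(1/54 + 208889) = √(11280007/54) = √67680042/18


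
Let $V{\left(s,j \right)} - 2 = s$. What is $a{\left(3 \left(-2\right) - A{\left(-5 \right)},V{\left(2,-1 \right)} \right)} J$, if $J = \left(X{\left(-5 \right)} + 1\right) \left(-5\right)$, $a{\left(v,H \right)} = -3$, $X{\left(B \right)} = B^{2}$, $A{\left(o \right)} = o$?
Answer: $390$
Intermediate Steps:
$V{\left(s,j \right)} = 2 + s$
$J = -130$ ($J = \left(\left(-5\right)^{2} + 1\right) \left(-5\right) = \left(25 + 1\right) \left(-5\right) = 26 \left(-5\right) = -130$)
$a{\left(3 \left(-2\right) - A{\left(-5 \right)},V{\left(2,-1 \right)} \right)} J = \left(-3\right) \left(-130\right) = 390$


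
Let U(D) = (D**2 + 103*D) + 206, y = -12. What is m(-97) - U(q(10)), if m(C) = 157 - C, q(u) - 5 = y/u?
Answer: -8946/25 ≈ -357.84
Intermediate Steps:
q(u) = 5 - 12/u
U(D) = 206 + D**2 + 103*D
m(-97) - U(q(10)) = (157 - 1*(-97)) - (206 + (5 - 12/10)**2 + 103*(5 - 12/10)) = (157 + 97) - (206 + (5 - 12*1/10)**2 + 103*(5 - 12*1/10)) = 254 - (206 + (5 - 6/5)**2 + 103*(5 - 6/5)) = 254 - (206 + (19/5)**2 + 103*(19/5)) = 254 - (206 + 361/25 + 1957/5) = 254 - 1*15296/25 = 254 - 15296/25 = -8946/25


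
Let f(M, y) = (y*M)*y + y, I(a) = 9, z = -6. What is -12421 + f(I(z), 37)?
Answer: -63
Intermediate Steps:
f(M, y) = y + M*y² (f(M, y) = (M*y)*y + y = M*y² + y = y + M*y²)
-12421 + f(I(z), 37) = -12421 + 37*(1 + 9*37) = -12421 + 37*(1 + 333) = -12421 + 37*334 = -12421 + 12358 = -63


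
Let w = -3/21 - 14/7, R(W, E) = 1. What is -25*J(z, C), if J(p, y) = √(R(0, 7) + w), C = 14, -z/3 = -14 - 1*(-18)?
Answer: -50*I*√14/7 ≈ -26.726*I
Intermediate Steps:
z = -12 (z = -3*(-14 - 1*(-18)) = -3*(-14 + 18) = -3*4 = -12)
w = -15/7 (w = -3*1/21 - 14*⅐ = -⅐ - 2 = -15/7 ≈ -2.1429)
J(p, y) = 2*I*√14/7 (J(p, y) = √(1 - 15/7) = √(-8/7) = 2*I*√14/7)
-25*J(z, C) = -50*I*√14/7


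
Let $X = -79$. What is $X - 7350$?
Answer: $-7429$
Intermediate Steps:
$X - 7350 = -79 - 7350 = -7429$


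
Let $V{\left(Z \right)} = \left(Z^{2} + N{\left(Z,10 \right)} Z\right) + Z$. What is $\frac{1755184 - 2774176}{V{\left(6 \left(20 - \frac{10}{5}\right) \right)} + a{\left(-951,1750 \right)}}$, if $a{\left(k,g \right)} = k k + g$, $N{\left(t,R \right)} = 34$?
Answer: $- \frac{1018992}{921595} \approx -1.1057$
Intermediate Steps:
$V{\left(Z \right)} = Z^{2} + 35 Z$ ($V{\left(Z \right)} = \left(Z^{2} + 34 Z\right) + Z = Z^{2} + 35 Z$)
$a{\left(k,g \right)} = g + k^{2}$ ($a{\left(k,g \right)} = k^{2} + g = g + k^{2}$)
$\frac{1755184 - 2774176}{V{\left(6 \left(20 - \frac{10}{5}\right) \right)} + a{\left(-951,1750 \right)}} = \frac{1755184 - 2774176}{6 \left(20 - \frac{10}{5}\right) \left(35 + 6 \left(20 - \frac{10}{5}\right)\right) + \left(1750 + \left(-951\right)^{2}\right)} = - \frac{1018992}{6 \left(20 - 2\right) \left(35 + 6 \left(20 - 2\right)\right) + \left(1750 + 904401\right)} = - \frac{1018992}{6 \left(20 - 2\right) \left(35 + 6 \left(20 - 2\right)\right) + 906151} = - \frac{1018992}{6 \cdot 18 \left(35 + 6 \cdot 18\right) + 906151} = - \frac{1018992}{108 \left(35 + 108\right) + 906151} = - \frac{1018992}{108 \cdot 143 + 906151} = - \frac{1018992}{15444 + 906151} = - \frac{1018992}{921595}$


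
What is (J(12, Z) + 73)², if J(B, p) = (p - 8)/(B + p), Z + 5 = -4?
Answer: 40804/9 ≈ 4533.8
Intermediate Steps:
Z = -9 (Z = -5 - 4 = -9)
J(B, p) = (-8 + p)/(B + p)
(J(12, Z) + 73)² = ((-8 - 9)/(12 - 9) + 73)² = (-17/3 + 73)² = (202/3)² = 40804/9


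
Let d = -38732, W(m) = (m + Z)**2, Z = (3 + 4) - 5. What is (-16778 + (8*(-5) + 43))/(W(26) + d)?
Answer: 16775/37948 ≈ 0.44205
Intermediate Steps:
Z = 2 (Z = 7 - 5 = 2)
W(m) = (2 + m)**2 (W(m) = (m + 2)**2 = (2 + m)**2)
(-16778 + (8*(-5) + 43))/(W(26) + d) = (-16778 + (8*(-5) + 43))/((2 + 26)**2 - 38732) = (-16778 + (-40 + 43))/(28**2 - 38732) = (-16778 + 3)/(784 - 38732) = -16775/(-37948) = -16775*(-1/37948) = 16775/37948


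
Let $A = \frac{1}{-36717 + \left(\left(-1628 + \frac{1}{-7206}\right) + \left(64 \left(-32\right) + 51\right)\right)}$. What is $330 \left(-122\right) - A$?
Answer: $- \frac{11703761270574}{290704453} \approx -40260.0$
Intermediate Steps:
$A = - \frac{7206}{290704453}$ ($A = \frac{1}{-36717 + \left(\left(-1628 - \frac{1}{7206}\right) + \left(-2048 + 51\right)\right)} = \frac{1}{-36717 - \frac{26121751}{7206}} = \frac{1}{- \frac{290704453}{7206}} = - \frac{7206}{290704453} \approx -2.4788 \cdot 10^{-5}$)
$330 \left(-122\right) - A = 330 \left(-122\right) - - \frac{7206}{290704453} = -40260 + \frac{7206}{290704453} = - \frac{11703761270574}{290704453}$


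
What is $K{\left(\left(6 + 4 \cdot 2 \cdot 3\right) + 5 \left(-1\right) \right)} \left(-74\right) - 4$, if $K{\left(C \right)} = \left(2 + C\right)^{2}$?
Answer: $-53950$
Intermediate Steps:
$K{\left(\left(6 + 4 \cdot 2 \cdot 3\right) + 5 \left(-1\right) \right)} \left(-74\right) - 4 = \left(2 + \left(\left(6 + 4 \cdot 2 \cdot 3\right) + 5 \left(-1\right)\right)\right)^{2} \left(-74\right) - 4 = \left(2 + \left(\left(6 + 8 \cdot 3\right) - 5\right)\right)^{2} \left(-74\right) - 4 = \left(2 + \left(\left(6 + 24\right) - 5\right)\right)^{2} \left(-74\right) - 4 = \left(2 + \left(30 - 5\right)\right)^{2} \left(-74\right) - 4 = \left(2 + 25\right)^{2} \left(-74\right) - 4 = 27^{2} \left(-74\right) - 4 = 729 \left(-74\right) - 4 = -53946 - 4 = -53950$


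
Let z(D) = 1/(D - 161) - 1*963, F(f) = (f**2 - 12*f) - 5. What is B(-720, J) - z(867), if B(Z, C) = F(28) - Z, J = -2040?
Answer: 1500955/706 ≈ 2126.0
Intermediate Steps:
F(f) = -5 + f**2 - 12*f
z(D) = -963 + 1/(-161 + D) (z(D) = 1/(-161 + D) - 963 = -963 + 1/(-161 + D))
B(Z, C) = 443 - Z (B(Z, C) = (-5 + 28**2 - 12*28) - Z = (-5 + 784 - 336) - Z = 443 - Z)
B(-720, J) - z(867) = (443 - 1*(-720)) - (155044 - 963*867)/(-161 + 867) = (443 + 720) - (155044 - 834921)/706 = 1163 - (-679877)/706 = 1163 - 1*(-679877/706) = 1163 + 679877/706 = 1500955/706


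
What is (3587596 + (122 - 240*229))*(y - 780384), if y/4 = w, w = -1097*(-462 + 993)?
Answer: -10988332876296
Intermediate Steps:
w = -582507 (w = -1097*531 = -582507)
y = -2330028 (y = 4*(-582507) = -2330028)
(3587596 + (122 - 240*229))*(y - 780384) = (3587596 + (122 - 240*229))*(-2330028 - 780384) = (3587596 + (122 - 54960))*(-3110412) = (3587596 - 54838)*(-3110412) = 3532758*(-3110412) = -10988332876296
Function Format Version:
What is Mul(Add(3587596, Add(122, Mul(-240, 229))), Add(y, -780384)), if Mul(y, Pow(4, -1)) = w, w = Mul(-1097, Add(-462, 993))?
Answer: -10988332876296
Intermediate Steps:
w = -582507 (w = Mul(-1097, 531) = -582507)
y = -2330028 (y = Mul(4, -582507) = -2330028)
Mul(Add(3587596, Add(122, Mul(-240, 229))), Add(y, -780384)) = Mul(Add(3587596, Add(122, Mul(-240, 229))), Add(-2330028, -780384)) = Mul(Add(3587596, Add(122, -54960)), -3110412) = Mul(Add(3587596, -54838), -3110412) = Mul(3532758, -3110412) = -10988332876296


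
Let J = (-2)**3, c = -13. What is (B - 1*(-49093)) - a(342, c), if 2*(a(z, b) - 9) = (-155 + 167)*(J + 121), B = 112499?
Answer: 160905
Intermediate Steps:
J = -8
a(z, b) = 687 (a(z, b) = 9 + ((-155 + 167)*(-8 + 121))/2 = 9 + (12*113)/2 = 9 + (1/2)*1356 = 9 + 678 = 687)
(B - 1*(-49093)) - a(342, c) = (112499 - 1*(-49093)) - 1*687 = (112499 + 49093) - 687 = 161592 - 687 = 160905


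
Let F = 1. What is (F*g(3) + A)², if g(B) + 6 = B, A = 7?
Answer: 16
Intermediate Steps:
g(B) = -6 + B
(F*g(3) + A)² = (1*(-6 + 3) + 7)² = (1*(-3) + 7)² = (-3 + 7)² = 4² = 16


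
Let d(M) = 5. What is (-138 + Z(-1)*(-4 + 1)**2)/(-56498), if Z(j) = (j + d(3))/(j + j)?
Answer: 6/2173 ≈ 0.0027612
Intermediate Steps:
Z(j) = (5 + j)/(2*j) (Z(j) = (j + 5)/(j + j) = (5 + j)/((2*j)) = (5 + j)*(1/(2*j)) = (5 + j)/(2*j))
(-138 + Z(-1)*(-4 + 1)**2)/(-56498) = (-138 + ((1/2)*(5 - 1)/(-1))*(-4 + 1)**2)/(-56498) = (-138 + ((1/2)*(-1)*4)*(-3)**2)*(-1/56498) = (-138 - 2*9)*(-1/56498) = (-138 - 18)*(-1/56498) = -156*(-1/56498) = 6/2173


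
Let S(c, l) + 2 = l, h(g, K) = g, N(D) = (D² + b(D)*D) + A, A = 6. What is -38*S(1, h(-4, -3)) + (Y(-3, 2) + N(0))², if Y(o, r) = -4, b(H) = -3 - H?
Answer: 232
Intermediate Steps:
N(D) = 6 + D² + D*(-3 - D) (N(D) = (D² + (-3 - D)*D) + 6 = (D² + D*(-3 - D)) + 6 = 6 + D² + D*(-3 - D))
S(c, l) = -2 + l
-38*S(1, h(-4, -3)) + (Y(-3, 2) + N(0))² = -38*(-2 - 4) + (-4 + (6 - 3*0))² = -38*(-6) + (-4 + (6 + 0))² = 228 + (-4 + 6)² = 228 + 2² = 228 + 4 = 232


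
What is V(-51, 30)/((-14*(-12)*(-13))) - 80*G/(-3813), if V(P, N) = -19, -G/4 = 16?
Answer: -3703211/2775864 ≈ -1.3341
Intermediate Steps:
G = -64 (G = -4*16 = -64)
V(-51, 30)/((-14*(-12)*(-13))) - 80*G/(-3813) = -19/(-14*(-12)*(-13)) - 80*(-64)/(-3813) = -19/(168*(-13)) + 5120*(-1/3813) = -19/(-2184) - 5120/3813 = -19*(-1/2184) - 5120/3813 = 19/2184 - 5120/3813 = -3703211/2775864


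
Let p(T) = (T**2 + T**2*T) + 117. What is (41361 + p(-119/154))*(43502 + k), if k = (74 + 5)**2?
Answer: 21969453038427/10648 ≈ 2.0632e+9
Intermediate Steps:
p(T) = 117 + T**2 + T**3 (p(T) = (T**2 + T**3) + 117 = 117 + T**2 + T**3)
k = 6241 (k = 79**2 = 6241)
(41361 + p(-119/154))*(43502 + k) = (41361 + (117 + (-119/154)**2 + (-119/154)**3))*(43502 + 6241) = (41361 + (117 + (-119*1/154)**2 + (-119*1/154)**3))*49743 = (41361 + (117 + (-17/22)**2 + (-17/22)**3))*49743 = (41361 + (117 + 289/484 - 4913/10648))*49743 = (41361 + 1247261/10648)*49743 = (441659189/10648)*49743 = 21969453038427/10648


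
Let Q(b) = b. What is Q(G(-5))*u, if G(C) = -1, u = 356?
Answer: -356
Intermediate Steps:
Q(G(-5))*u = -1*356 = -356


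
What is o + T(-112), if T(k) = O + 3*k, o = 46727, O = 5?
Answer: 46396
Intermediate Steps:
T(k) = 5 + 3*k
o + T(-112) = 46727 + (5 + 3*(-112)) = 46727 + (5 - 336) = 46727 - 331 = 46396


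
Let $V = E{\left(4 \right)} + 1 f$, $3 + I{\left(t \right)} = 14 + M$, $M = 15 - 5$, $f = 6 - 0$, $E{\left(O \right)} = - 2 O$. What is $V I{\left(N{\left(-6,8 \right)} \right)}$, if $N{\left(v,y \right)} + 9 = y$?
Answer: $-42$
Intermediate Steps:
$N{\left(v,y \right)} = -9 + y$
$f = 6$ ($f = 6 + 0 = 6$)
$M = 10$
$I{\left(t \right)} = 21$ ($I{\left(t \right)} = -3 + \left(14 + 10\right) = -3 + 24 = 21$)
$V = -2$ ($V = \left(-2\right) 4 + 1 \cdot 6 = -8 + 6 = -2$)
$V I{\left(N{\left(-6,8 \right)} \right)} = \left(-2\right) 21 = -42$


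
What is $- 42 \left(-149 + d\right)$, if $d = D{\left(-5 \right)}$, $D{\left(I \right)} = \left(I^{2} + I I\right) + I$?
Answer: $4368$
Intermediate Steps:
$D{\left(I \right)} = I + 2 I^{2}$ ($D{\left(I \right)} = \left(I^{2} + I^{2}\right) + I = 2 I^{2} + I = I + 2 I^{2}$)
$d = 45$ ($d = - 5 \left(1 + 2 \left(-5\right)\right) = - 5 \left(1 - 10\right) = \left(-5\right) \left(-9\right) = 45$)
$- 42 \left(-149 + d\right) = - 42 \left(-149 + 45\right) = \left(-42\right) \left(-104\right) = 4368$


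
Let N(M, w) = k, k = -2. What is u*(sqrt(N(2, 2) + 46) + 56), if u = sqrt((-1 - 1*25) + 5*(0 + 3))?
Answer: I*(22 + 56*sqrt(11)) ≈ 207.73*I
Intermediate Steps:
N(M, w) = -2
u = I*sqrt(11) (u = sqrt((-1 - 25) + 5*3) = sqrt(-26 + 15) = sqrt(-11) = I*sqrt(11) ≈ 3.3166*I)
u*(sqrt(N(2, 2) + 46) + 56) = (I*sqrt(11))*(sqrt(-2 + 46) + 56) = (I*sqrt(11))*(sqrt(44) + 56) = (I*sqrt(11))*(2*sqrt(11) + 56) = (I*sqrt(11))*(56 + 2*sqrt(11)) = I*sqrt(11)*(56 + 2*sqrt(11))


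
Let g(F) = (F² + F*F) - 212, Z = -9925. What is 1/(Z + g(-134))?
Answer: 1/25775 ≈ 3.8797e-5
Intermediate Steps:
g(F) = -212 + 2*F² (g(F) = (F² + F²) - 212 = 2*F² - 212 = -212 + 2*F²)
1/(Z + g(-134)) = 1/(-9925 + (-212 + 2*(-134)²)) = 1/(-9925 + (-212 + 2*17956)) = 1/(-9925 + (-212 + 35912)) = 1/(-9925 + 35700) = 1/25775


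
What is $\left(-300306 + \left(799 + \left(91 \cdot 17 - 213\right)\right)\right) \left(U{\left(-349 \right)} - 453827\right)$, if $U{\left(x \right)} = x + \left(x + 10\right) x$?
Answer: $100145874645$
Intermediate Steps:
$U{\left(x \right)} = x + x \left(10 + x\right)$ ($U{\left(x \right)} = x + \left(10 + x\right) x = x + x \left(10 + x\right)$)
$\left(-300306 + \left(799 + \left(91 \cdot 17 - 213\right)\right)\right) \left(U{\left(-349 \right)} - 453827\right) = \left(-300306 + \left(799 + \left(91 \cdot 17 - 213\right)\right)\right) \left(- 349 \left(11 - 349\right) - 453827\right) = \left(-300306 + \left(799 + \left(1547 - 213\right)\right)\right) \left(\left(-349\right) \left(-338\right) - 453827\right) = \left(-300306 + \left(799 + 1334\right)\right) \left(117962 - 453827\right) = \left(-300306 + 2133\right) \left(-335865\right) = \left(-298173\right) \left(-335865\right) = 100145874645$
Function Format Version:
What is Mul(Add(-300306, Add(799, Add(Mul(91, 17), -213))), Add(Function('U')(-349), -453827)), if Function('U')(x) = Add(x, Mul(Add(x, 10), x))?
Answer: 100145874645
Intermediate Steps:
Function('U')(x) = Add(x, Mul(x, Add(10, x))) (Function('U')(x) = Add(x, Mul(Add(10, x), x)) = Add(x, Mul(x, Add(10, x))))
Mul(Add(-300306, Add(799, Add(Mul(91, 17), -213))), Add(Function('U')(-349), -453827)) = Mul(Add(-300306, Add(799, Add(Mul(91, 17), -213))), Add(Mul(-349, Add(11, -349)), -453827)) = Mul(Add(-300306, Add(799, Add(1547, -213))), Add(Mul(-349, -338), -453827)) = Mul(Add(-300306, Add(799, 1334)), Add(117962, -453827)) = Mul(Add(-300306, 2133), -335865) = Mul(-298173, -335865) = 100145874645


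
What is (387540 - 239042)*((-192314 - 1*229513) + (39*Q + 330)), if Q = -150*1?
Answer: -63460174806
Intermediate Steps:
Q = -150
(387540 - 239042)*((-192314 - 1*229513) + (39*Q + 330)) = (387540 - 239042)*((-192314 - 1*229513) + (39*(-150) + 330)) = 148498*((-192314 - 229513) + (-5850 + 330)) = 148498*(-421827 - 5520) = 148498*(-427347) = -63460174806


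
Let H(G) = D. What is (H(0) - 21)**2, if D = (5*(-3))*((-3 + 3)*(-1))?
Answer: 441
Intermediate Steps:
D = 0 (D = -0*(-1) = -15*0 = 0)
H(G) = 0
(H(0) - 21)**2 = (0 - 21)**2 = (-21)**2 = 441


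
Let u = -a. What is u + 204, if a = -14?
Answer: 218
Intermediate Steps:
u = 14 (u = -1*(-14) = 14)
u + 204 = 14 + 204 = 218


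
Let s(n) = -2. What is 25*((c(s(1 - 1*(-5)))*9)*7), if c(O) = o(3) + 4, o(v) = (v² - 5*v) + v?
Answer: 1575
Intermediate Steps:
o(v) = v² - 4*v
c(O) = 1 (c(O) = 3*(-4 + 3) + 4 = 3*(-1) + 4 = -3 + 4 = 1)
25*((c(s(1 - 1*(-5)))*9)*7) = 25*((1*9)*7) = 25*(9*7) = 25*63 = 1575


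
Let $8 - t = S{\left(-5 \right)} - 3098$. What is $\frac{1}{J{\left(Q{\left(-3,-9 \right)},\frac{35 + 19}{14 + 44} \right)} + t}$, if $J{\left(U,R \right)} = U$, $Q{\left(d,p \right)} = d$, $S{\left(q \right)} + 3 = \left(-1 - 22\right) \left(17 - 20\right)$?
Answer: $\frac{1}{3037} \approx 0.00032927$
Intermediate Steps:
$S{\left(q \right)} = 66$ ($S{\left(q \right)} = -3 + \left(-1 - 22\right) \left(17 - 20\right) = -3 - -69 = -3 + 69 = 66$)
$t = 3040$ ($t = 8 - \left(66 - 3098\right) = 8 - -3032 = 8 + 3032 = 3040$)
$\frac{1}{J{\left(Q{\left(-3,-9 \right)},\frac{35 + 19}{14 + 44} \right)} + t} = \frac{1}{-3 + 3040} = \frac{1}{3037}$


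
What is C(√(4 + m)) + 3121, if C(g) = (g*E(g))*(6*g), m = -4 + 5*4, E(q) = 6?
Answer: 3841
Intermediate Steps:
m = 16 (m = -4 + 20 = 16)
C(g) = 36*g² (C(g) = (g*6)*(6*g) = (6*g)*(6*g) = 36*g²)
C(√(4 + m)) + 3121 = 36*(√(4 + 16))² + 3121 = 36*(√20)² + 3121 = 36*(2*√5)² + 3121 = 36*20 + 3121 = 720 + 3121 = 3841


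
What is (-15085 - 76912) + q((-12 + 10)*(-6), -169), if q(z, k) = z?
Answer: -91985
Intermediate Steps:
(-15085 - 76912) + q((-12 + 10)*(-6), -169) = (-15085 - 76912) + (-12 + 10)*(-6) = -91997 - 2*(-6) = -91997 + 12 = -91985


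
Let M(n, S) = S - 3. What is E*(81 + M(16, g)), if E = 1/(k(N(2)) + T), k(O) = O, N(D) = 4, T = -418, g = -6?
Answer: -4/23 ≈ -0.17391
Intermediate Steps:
M(n, S) = -3 + S
E = -1/414 (E = 1/(4 - 418) = 1/(-414) = -1/414 ≈ -0.0024155)
E*(81 + M(16, g)) = -(81 + (-3 - 6))/414 = -(81 - 9)/414 = -1/414*72 = -4/23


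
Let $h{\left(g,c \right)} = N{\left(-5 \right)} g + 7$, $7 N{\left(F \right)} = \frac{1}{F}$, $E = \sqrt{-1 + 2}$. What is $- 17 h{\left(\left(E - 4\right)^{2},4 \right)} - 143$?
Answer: $- \frac{9017}{35} \approx -257.63$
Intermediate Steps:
$E = 1$ ($E = \sqrt{1} = 1$)
$N{\left(F \right)} = \frac{1}{7 F}$
$h{\left(g,c \right)} = 7 - \frac{g}{35}$ ($h{\left(g,c \right)} = \frac{1}{7 \left(-5\right)} g + 7 = \frac{1}{7} \left(- \frac{1}{5}\right) g + 7 = - \frac{g}{35} + 7 = 7 - \frac{g}{35}$)
$- 17 h{\left(\left(E - 4\right)^{2},4 \right)} - 143 = - 17 \left(7 - \frac{\left(1 - 4\right)^{2}}{35}\right) - 143 = - 17 \left(7 - \frac{\left(-3\right)^{2}}{35}\right) - 143 = - 17 \left(7 - \frac{9}{35}\right) - 143 = \left(-17\right) \frac{236}{35} - 143 = - \frac{4012}{35} - 143 = - \frac{9017}{35}$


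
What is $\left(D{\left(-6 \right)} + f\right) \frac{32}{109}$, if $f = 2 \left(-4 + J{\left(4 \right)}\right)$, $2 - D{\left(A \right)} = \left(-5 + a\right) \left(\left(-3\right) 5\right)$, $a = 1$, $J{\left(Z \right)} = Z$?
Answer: $- \frac{1856}{109} \approx -17.028$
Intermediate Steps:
$D{\left(A \right)} = -58$ ($D{\left(A \right)} = 2 - \left(-5 + 1\right) \left(\left(-3\right) 5\right) = 2 - \left(-4\right) \left(-15\right) = 2 - 60 = -58$)
$f = 0$ ($f = 2 \left(-4 + 4\right) = 2 \cdot 0 = 0$)
$\left(D{\left(-6 \right)} + f\right) \frac{32}{109} = \left(-58 + 0\right) \frac{32}{109} = - 58 \cdot 32 \cdot \frac{1}{109} = \left(-58\right) \frac{32}{109} = - \frac{1856}{109}$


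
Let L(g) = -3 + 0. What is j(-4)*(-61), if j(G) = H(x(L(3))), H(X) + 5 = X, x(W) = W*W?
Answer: -244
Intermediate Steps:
L(g) = -3
x(W) = W²
H(X) = -5 + X
j(G) = 4 (j(G) = -5 + (-3)² = -5 + 9 = 4)
j(-4)*(-61) = 4*(-61) = -244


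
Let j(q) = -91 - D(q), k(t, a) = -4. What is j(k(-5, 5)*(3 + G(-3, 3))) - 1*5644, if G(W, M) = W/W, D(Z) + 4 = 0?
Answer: -5731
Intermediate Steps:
D(Z) = -4 (D(Z) = -4 + 0 = -4)
G(W, M) = 1
j(q) = -87 (j(q) = -91 - 1*(-4) = -91 + 4 = -87)
j(k(-5, 5)*(3 + G(-3, 3))) - 1*5644 = -87 - 1*5644 = -87 - 5644 = -5731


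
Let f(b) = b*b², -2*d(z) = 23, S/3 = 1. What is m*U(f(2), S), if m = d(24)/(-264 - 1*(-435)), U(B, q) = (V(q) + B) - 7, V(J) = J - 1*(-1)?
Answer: -115/342 ≈ -0.33626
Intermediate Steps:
S = 3 (S = 3*1 = 3)
d(z) = -23/2 (d(z) = -½*23 = -23/2)
V(J) = 1 + J (V(J) = J + 1 = 1 + J)
f(b) = b³
U(B, q) = -6 + B + q (U(B, q) = ((1 + q) + B) - 7 = (1 + B + q) - 7 = -6 + B + q)
m = -23/342 (m = -23/(2*(-264 - 1*(-435))) = -23/(2*(-264 + 435)) = -23/2/171 = -23/2*1/171 = -23/342 ≈ -0.067251)
m*U(f(2), S) = -23*(-6 + 2³ + 3)/342 = -23*(-6 + 8 + 3)/342 = -23/342*5 = -115/342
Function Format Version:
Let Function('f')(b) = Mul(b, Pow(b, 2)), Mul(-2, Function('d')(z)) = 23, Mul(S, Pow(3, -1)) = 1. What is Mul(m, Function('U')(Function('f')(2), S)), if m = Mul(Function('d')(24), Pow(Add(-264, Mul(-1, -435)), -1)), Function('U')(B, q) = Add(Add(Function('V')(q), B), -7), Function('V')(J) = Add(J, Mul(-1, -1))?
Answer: Rational(-115, 342) ≈ -0.33626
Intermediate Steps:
S = 3 (S = Mul(3, 1) = 3)
Function('d')(z) = Rational(-23, 2) (Function('d')(z) = Mul(Rational(-1, 2), 23) = Rational(-23, 2))
Function('V')(J) = Add(1, J) (Function('V')(J) = Add(J, 1) = Add(1, J))
Function('f')(b) = Pow(b, 3)
Function('U')(B, q) = Add(-6, B, q) (Function('U')(B, q) = Add(Add(Add(1, q), B), -7) = Add(Add(1, B, q), -7) = Add(-6, B, q))
m = Rational(-23, 342) (m = Mul(Rational(-23, 2), Pow(Add(-264, Mul(-1, -435)), -1)) = Mul(Rational(-23, 2), Pow(Add(-264, 435), -1)) = Mul(Rational(-23, 2), Pow(171, -1)) = Mul(Rational(-23, 2), Rational(1, 171)) = Rational(-23, 342) ≈ -0.067251)
Mul(m, Function('U')(Function('f')(2), S)) = Mul(Rational(-23, 342), Add(-6, Pow(2, 3), 3)) = Mul(Rational(-23, 342), Add(-6, 8, 3)) = Mul(Rational(-23, 342), 5) = Rational(-115, 342)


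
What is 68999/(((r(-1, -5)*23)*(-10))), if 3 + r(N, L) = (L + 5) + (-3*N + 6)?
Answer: -68999/1380 ≈ -49.999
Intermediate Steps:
r(N, L) = 8 + L - 3*N (r(N, L) = -3 + ((L + 5) + (-3*N + 6)) = -3 + ((5 + L) + (6 - 3*N)) = -3 + (11 + L - 3*N) = 8 + L - 3*N)
68999/(((r(-1, -5)*23)*(-10))) = 68999/((((8 - 5 - 3*(-1))*23)*(-10))) = 68999/((((8 - 5 + 3)*23)*(-10))) = 68999/(((6*23)*(-10))) = 68999/((138*(-10))) = 68999/(-1380) = 68999*(-1/1380) = -68999/1380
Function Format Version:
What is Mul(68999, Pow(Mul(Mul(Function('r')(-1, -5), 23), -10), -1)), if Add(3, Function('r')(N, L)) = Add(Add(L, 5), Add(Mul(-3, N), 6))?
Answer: Rational(-68999, 1380) ≈ -49.999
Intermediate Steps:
Function('r')(N, L) = Add(8, L, Mul(-3, N)) (Function('r')(N, L) = Add(-3, Add(Add(L, 5), Add(Mul(-3, N), 6))) = Add(-3, Add(Add(5, L), Add(6, Mul(-3, N)))) = Add(-3, Add(11, L, Mul(-3, N))) = Add(8, L, Mul(-3, N)))
Mul(68999, Pow(Mul(Mul(Function('r')(-1, -5), 23), -10), -1)) = Mul(68999, Pow(Mul(Mul(Add(8, -5, Mul(-3, -1)), 23), -10), -1)) = Mul(68999, Pow(Mul(Mul(Add(8, -5, 3), 23), -10), -1)) = Mul(68999, Pow(Mul(Mul(6, 23), -10), -1)) = Mul(68999, Pow(Mul(138, -10), -1)) = Mul(68999, Pow(-1380, -1)) = Mul(68999, Rational(-1, 1380)) = Rational(-68999, 1380)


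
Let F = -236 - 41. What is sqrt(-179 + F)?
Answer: 2*I*sqrt(114) ≈ 21.354*I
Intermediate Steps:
F = -277
sqrt(-179 + F) = sqrt(-179 - 277) = sqrt(-456) = 2*I*sqrt(114)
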